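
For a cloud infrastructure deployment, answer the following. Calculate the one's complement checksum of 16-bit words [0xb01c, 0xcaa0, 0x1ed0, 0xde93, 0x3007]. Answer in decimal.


Given words: [0xb01c, 0xcaa0, 0x1ed0, 0xde93, 0x3007]
Step 1: Sum all words
Raw sum = 45084 + 51872 + 7888 + 56979 + 12295 = 174118
Step 2: Fold carry: (43046 + 2) = 43048
One's complement = ~43048 & 0xFFFF = 22487

22487


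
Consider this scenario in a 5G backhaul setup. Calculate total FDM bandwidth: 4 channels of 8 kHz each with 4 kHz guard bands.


Given: 4 channels, 8 kHz each, guard = 4 kHz
Channel bandwidth = 4 * 8 = 32 kHz
Guard bands = 3 gaps * 4 kHz = 12 kHz
Total = 32 + 12 = 44 kHz

44


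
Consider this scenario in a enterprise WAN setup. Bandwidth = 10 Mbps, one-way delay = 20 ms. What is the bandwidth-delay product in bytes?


Given: bandwidth = 10 Mbps, delay = 20 ms
BDP in bits = 10 * 10^6 * 20 / 1000
BDP in bits = 200000
BDP in bytes = 200000 / 8 = 25000

25000


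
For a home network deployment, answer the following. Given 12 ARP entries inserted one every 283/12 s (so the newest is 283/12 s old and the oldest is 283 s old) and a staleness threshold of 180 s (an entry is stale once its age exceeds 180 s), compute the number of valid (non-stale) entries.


Ages are k * 283/12 s for k = 1..12 (spacing = 23.5833 s).
Entry k is valid iff k * 283/12 <= 180 iff k <= 12 * 180 / 283 = 7.6325
n_valid = floor(7.6325) = 7
(n_stale = 12 - 7 = 5)

7


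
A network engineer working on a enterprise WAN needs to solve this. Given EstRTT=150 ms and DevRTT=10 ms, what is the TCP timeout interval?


Given: EstRTT = 150 ms, DevRTT = 10 ms
Timeout = EstRTT + 4 * DevRTT
4 * DevRTT = 4 * 10 = 40
Timeout = 150 + 40 = 190 ms

190


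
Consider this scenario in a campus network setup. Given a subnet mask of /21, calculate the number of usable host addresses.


Given: subnet mask /21
Host bits = 32 - 21 = 11
Total addresses = 2^11 = 2048
Usable hosts = 2048 - 2 (network + broadcast) = 2046

2046


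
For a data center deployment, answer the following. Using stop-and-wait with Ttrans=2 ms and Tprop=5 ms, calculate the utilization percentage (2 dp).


Given: Ttrans = 2 ms, Tprop = 5 ms
RTT = 2 * Tprop = 2 * 5 = 10 ms
U = Ttrans / (Ttrans + RTT)
U = 2 / (2 + 10)
U = 2 / 12 = 0.166667
U% = 16.67%

16.67


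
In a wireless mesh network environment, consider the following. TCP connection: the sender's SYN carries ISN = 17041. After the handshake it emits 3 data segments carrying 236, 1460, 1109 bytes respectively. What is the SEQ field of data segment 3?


The SYN occupies sequence number ISN = 17041, so the first data byte is ISN + 1 = 17042.
SEQ of data segment i = (ISN + 1) + sum of payload sizes of segments 1..i-1.
Segment 1: SEQ = 17042, payload = 236 bytes
Segment 2: SEQ = 17278, payload = 1460 bytes
Segment 3: SEQ = 18738, payload = 1109 bytes
SEQ of segment 3 = 17042 + 236 + 1460 = 18738

18738


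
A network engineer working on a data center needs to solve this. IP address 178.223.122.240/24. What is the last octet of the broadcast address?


Given: IP = 178.223.122.240, prefix = /24
Host bits = 32 - 24 = 8
Network last octet = 240 AND mask = 0
Host part size = 2^8 - 1 = 255
Broadcast last octet = 0 OR 255 = 255

255


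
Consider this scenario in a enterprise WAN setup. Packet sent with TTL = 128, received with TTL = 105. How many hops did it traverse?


Given: initial TTL = 128, received TTL = 105
Hops = initial TTL - received TTL
Hops = 128 - 105 = 23

23


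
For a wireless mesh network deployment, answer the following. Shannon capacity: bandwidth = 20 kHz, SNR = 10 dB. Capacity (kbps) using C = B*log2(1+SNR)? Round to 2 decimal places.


Given: B = 20 kHz, SNR = 10 dB
SNR linear = 10^(10/10) = 10
1 + SNR = 11
log2(11) = 3.4594316186
C = 20 * 1000 * 3.4594316186 = 69188.6324 bps
C = 69.188632 kbps -> 69.19 kbps (2 dp)

69.19


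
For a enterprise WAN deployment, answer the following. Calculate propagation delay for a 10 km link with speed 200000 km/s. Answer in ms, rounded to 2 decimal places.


Given: distance = 10 km, speed = 200000 km/s
Delay = distance / speed = 10 / 200000 seconds
Delay in ms = 10 * 1000 / 200000
Delay = 0.0500 ms
Rounded to 2 dp = 0.05 ms

0.05


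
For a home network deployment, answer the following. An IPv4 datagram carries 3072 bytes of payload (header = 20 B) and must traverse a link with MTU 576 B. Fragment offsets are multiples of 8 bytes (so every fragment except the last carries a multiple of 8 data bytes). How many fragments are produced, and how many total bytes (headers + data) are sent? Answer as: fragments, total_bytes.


Max data per non-final fragment = floor((MTU - header)/8)*8 = floor((576 - 20)/8)*8 = floor(556/8)*8 = 552 B
Final fragment needs no 8-byte alignment: it can carry up to MTU - header = 556 B
Non-final fragments needed = ceil((payload - 556) / 552) = ceil(2516/552) = ceil(4.5580) = 5
Number of fragments = 5 + 1 = 6
Fragment sizes (data): 5 * 552 B + 312 B (last, 312 <= 556 OK)
Total bytes sent = payload + n_frags * header = 3072 + 6*20 = 3072 + 120 = 3192 B

6, 3192


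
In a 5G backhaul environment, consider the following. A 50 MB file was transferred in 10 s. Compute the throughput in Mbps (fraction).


Given: file = 50 MB, time = 10 s
File in Mb = 50 * 8 = 400 Mb
Throughput = 400 / 10 Mbps
Throughput = 40 Mbps

40


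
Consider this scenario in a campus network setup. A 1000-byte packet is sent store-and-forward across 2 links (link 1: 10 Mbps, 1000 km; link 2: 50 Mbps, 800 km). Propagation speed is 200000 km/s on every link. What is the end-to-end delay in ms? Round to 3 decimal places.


Packet = 1000 bytes = 8000 bits. Store-and-forward: sum (t_trans + t_prop) per link.
Link 1: t_trans = 8000/(10*10^6) s = 0.8000 ms; t_prop = 1000/200000 s = 5.0000 ms; subtotal = 5.8000 ms
Link 2: t_trans = 8000/(50*10^6) s = 0.1600 ms; t_prop = 800/200000 s = 4.0000 ms; subtotal = 4.1600 ms
End-to-end = 5.8000 + 4.1600 = 9.9600 ms -> 9.960 ms (3 dp)

9.960


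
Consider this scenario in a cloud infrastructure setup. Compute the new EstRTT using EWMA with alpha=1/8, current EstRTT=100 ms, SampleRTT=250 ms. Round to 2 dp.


Given: EstRTT = 100 ms, SampleRTT = 250 ms, alpha = 1/8
New EstRTT = (1 - alpha) * EstRTT + alpha * SampleRTT
(7/8) * 100 = 87.5
(1/8) * 250 = 31.25
New EstRTT = 87.5 + 31.25 = 118.75 ms -> 118.75 ms (2 dp)

118.75


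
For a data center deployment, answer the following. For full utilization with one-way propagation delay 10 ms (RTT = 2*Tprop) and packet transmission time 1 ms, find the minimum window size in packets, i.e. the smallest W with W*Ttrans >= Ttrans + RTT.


Given: Ttrans = 1 ms, RTT = 20 ms (= 2 * Tprop, Tprop = 10 ms)
Time until first ACK returns = Ttrans + RTT = 1 + 20 = 21 ms
Need W * Ttrans >= Ttrans + RTT  ->  W >= (Ttrans + RTT) / Ttrans
(Ttrans + RTT) / Ttrans = 21 / 1 = 21
W_min = ceil(21) = 21

21


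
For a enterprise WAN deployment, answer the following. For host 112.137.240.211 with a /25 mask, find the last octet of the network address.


Given: IP = 112.137.240.211, prefix = /25
Subnet mask = 255.255.255.128
Last octet of IP: 211
Last octet of mask: 128
Network last octet = 211 AND 128 = 128

128


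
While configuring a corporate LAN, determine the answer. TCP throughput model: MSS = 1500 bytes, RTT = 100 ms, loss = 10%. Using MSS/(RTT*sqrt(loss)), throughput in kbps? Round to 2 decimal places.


Given: MSS = 1500 bytes, RTT = 100 ms, loss = 10%
RTT in seconds = 100 / 1000 = 0.1
Loss rate = 10% = 0.1
sqrt(loss) = sqrt(0.1) = 0.316227766017
Throughput (bytes/s) = 1500 / (0.1 * 0.316227766017) = 47434.1649
Throughput (kbps) = 47434.1649 * 8 / 1000 = 379.473319 -> 379.47 kbps (2 dp)

379.47


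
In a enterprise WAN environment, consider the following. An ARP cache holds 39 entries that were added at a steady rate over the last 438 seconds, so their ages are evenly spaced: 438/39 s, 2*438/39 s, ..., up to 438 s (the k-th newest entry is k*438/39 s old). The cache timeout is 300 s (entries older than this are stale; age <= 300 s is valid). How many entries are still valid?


Ages are k * 438/39 s for k = 1..39 (spacing = 11.2308 s).
Entry k is valid iff k * 438/39 <= 300 iff k <= 39 * 300 / 438 = 26.7123
n_valid = floor(26.7123) = 26
(n_stale = 39 - 26 = 13)

26


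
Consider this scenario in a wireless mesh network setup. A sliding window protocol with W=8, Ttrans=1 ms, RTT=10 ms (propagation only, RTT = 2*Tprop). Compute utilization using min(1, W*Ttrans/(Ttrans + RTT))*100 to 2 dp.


Given: W = 8, Ttrans = 1 ms, RTT = 10 ms (= 2 * Tprop, Tprop = 5 ms)
Cycle time = Ttrans + RTT = 1 + 10 = 11 ms (first packet sent until its ACK returns)
W * Ttrans = 8 * 1 = 8 ms of sending per cycle
W * Ttrans / (Ttrans + RTT) = 8 / 11 = 0.727273
U = min(1, 0.727273) = 0.727273
U% = 72.73%

72.73


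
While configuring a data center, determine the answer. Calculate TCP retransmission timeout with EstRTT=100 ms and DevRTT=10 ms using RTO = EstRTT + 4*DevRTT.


Given: EstRTT = 100 ms, DevRTT = 10 ms
Timeout = EstRTT + 4 * DevRTT
4 * DevRTT = 4 * 10 = 40
Timeout = 100 + 40 = 140 ms

140


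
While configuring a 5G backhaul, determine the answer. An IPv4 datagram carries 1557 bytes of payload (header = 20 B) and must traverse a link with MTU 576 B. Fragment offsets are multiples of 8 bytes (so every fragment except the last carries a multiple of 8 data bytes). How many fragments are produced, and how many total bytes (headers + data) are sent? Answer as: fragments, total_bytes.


Max data per non-final fragment = floor((MTU - header)/8)*8 = floor((576 - 20)/8)*8 = floor(556/8)*8 = 552 B
Final fragment needs no 8-byte alignment: it can carry up to MTU - header = 556 B
Non-final fragments needed = ceil((payload - 556) / 552) = ceil(1001/552) = ceil(1.8134) = 2
Number of fragments = 2 + 1 = 3
Fragment sizes (data): 2 * 552 B + 453 B (last, 453 <= 556 OK)
Total bytes sent = payload + n_frags * header = 1557 + 3*20 = 1557 + 60 = 1617 B

3, 1617


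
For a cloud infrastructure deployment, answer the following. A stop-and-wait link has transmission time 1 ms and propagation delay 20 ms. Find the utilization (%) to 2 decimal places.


Given: Ttrans = 1 ms, Tprop = 20 ms
RTT = 2 * Tprop = 2 * 20 = 40 ms
U = Ttrans / (Ttrans + RTT)
U = 1 / (1 + 40)
U = 1 / 41 = 0.02439
U% = 2.44%

2.44


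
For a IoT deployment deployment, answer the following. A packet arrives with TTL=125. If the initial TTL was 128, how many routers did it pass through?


Given: initial TTL = 128, received TTL = 125
Hops = initial TTL - received TTL
Hops = 128 - 125 = 3

3


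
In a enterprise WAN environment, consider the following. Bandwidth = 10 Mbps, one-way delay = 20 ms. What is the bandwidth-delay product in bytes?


Given: bandwidth = 10 Mbps, delay = 20 ms
BDP in bits = 10 * 10^6 * 20 / 1000
BDP in bits = 200000
BDP in bytes = 200000 / 8 = 25000

25000


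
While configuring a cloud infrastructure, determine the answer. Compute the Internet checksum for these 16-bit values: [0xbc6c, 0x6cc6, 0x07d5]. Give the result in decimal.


Given words: [0xbc6c, 0x6cc6, 0x07d5]
Step 1: Sum all words
Raw sum = 48236 + 27846 + 2005 = 78087
Step 2: Fold carry: (12551 + 1) = 12552
One's complement = ~12552 & 0xFFFF = 52983

52983


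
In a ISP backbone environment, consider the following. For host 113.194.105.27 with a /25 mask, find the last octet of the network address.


Given: IP = 113.194.105.27, prefix = /25
Subnet mask = 255.255.255.128
Last octet of IP: 27
Last octet of mask: 128
Network last octet = 27 AND 128 = 0

0


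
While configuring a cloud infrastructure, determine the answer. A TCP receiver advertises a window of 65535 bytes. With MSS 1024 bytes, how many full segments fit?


Given: RWND = 65535 bytes, MSS = 1024 bytes
Full segments = floor(RWND / MSS)
Full segments = floor(65535 / 1024)
Full segments = floor(63.999) = 63

63


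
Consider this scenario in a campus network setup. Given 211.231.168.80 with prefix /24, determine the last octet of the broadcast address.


Given: IP = 211.231.168.80, prefix = /24
Host bits = 32 - 24 = 8
Network last octet = 80 AND mask = 0
Host part size = 2^8 - 1 = 255
Broadcast last octet = 0 OR 255 = 255

255


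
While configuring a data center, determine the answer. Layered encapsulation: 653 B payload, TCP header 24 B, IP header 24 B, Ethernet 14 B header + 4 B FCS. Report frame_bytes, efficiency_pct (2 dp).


TCP segment = 653 + 24 = 677 B
IP packet = 677 + 24 = 701 B
Ethernet frame = 701 + 14 + 4 = 719 B
Efficiency = app / frame = 653 / 719 = 0.908206 = 90.8206% -> 90.82% (2 dp)

719, 90.82


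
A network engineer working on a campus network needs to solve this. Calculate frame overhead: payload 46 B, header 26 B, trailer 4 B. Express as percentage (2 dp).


Given: payload = 46 B, header = 26 B, trailer = 4 B
Overhead bytes = header + trailer = 26 + 4 = 30
Total frame = payload + overhead = 46 + 30 = 76
Overhead % = 30 / 76 * 100 = 39.4737% -> 39.47% (2 dp)

39.47


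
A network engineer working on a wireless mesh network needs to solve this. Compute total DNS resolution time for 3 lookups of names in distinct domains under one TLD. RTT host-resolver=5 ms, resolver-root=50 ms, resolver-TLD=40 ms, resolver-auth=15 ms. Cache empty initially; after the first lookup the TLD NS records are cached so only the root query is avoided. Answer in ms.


Lookup 1 (cold cache): local + root + TLD + auth = 5 + 50 + 40 + 15 = 110 ms
Lookups 2..3 (TLD NS cached -> skip root; new domain -> still ask TLD and auth): local + TLD + auth = 5 + 40 + 15 = 60 ms each
Remaining 2 lookups: 2 * 60 = 120 ms
Total = 110 + 120 = 230 ms

230


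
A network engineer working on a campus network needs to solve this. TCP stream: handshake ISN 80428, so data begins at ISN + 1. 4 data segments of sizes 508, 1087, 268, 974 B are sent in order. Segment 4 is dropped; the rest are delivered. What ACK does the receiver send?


SYN uses sequence number 80428; first data byte = ISN + 1 = 80429.
Segment 1: SEQ = 80429, len = 508 B, covers [80429, 80936]
Segment 2: SEQ = 80937, len = 1087 B, covers [80937, 82023]
Segment 3: SEQ = 82024, len = 268 B, covers [82024, 82291]
Segment 4: SEQ = 82292, len = 974 B, covers [82292, 83265] [LOST]
In-order data received: bytes [80429, 82291] (segments 1..3).
Segment 4 missing -> gap begins at byte 82292.
Cumulative ACK = next expected in-order byte = 80429 + 508 + 1087 + 268 = 82292

82292


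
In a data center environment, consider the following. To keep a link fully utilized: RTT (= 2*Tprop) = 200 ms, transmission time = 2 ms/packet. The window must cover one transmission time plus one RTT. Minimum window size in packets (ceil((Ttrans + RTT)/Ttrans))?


Given: Ttrans = 2 ms, RTT = 200 ms (= 2 * Tprop, Tprop = 100 ms)
Time until first ACK returns = Ttrans + RTT = 2 + 200 = 202 ms
Need W * Ttrans >= Ttrans + RTT  ->  W >= (Ttrans + RTT) / Ttrans
(Ttrans + RTT) / Ttrans = 202 / 2 = 101
W_min = ceil(101) = 101

101


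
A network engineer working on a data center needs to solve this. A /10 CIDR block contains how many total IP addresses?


Given: CIDR prefix /10
Host bits = 32 - 10 = 22
Total addresses = 2^22 = 4194304

4194304


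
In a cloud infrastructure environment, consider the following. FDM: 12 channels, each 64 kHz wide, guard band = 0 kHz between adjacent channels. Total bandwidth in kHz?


Given: 12 channels, 64 kHz each, guard = 0 kHz
Channel bandwidth = 12 * 64 = 768 kHz
Guard bands = 11 gaps * 0 kHz = 0 kHz
Total = 768 + 0 = 768 kHz

768


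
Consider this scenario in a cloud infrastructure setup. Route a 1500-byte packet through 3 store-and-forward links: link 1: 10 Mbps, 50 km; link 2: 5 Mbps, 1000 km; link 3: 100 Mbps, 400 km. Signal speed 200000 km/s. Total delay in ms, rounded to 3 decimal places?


Packet = 1500 bytes = 12000 bits. Store-and-forward: sum (t_trans + t_prop) per link.
Link 1: t_trans = 12000/(10*10^6) s = 1.2000 ms; t_prop = 50/200000 s = 0.2500 ms; subtotal = 1.4500 ms
Link 2: t_trans = 12000/(5*10^6) s = 2.4000 ms; t_prop = 1000/200000 s = 5.0000 ms; subtotal = 7.4000 ms
Link 3: t_trans = 12000/(100*10^6) s = 0.1200 ms; t_prop = 400/200000 s = 2.0000 ms; subtotal = 2.1200 ms
End-to-end = 1.4500 + 7.4000 + 2.1200 = 10.9700 ms -> 10.970 ms (3 dp)

10.970


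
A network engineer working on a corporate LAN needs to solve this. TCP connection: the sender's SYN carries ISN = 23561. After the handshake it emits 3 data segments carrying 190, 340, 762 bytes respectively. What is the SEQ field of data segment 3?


The SYN occupies sequence number ISN = 23561, so the first data byte is ISN + 1 = 23562.
SEQ of data segment i = (ISN + 1) + sum of payload sizes of segments 1..i-1.
Segment 1: SEQ = 23562, payload = 190 bytes
Segment 2: SEQ = 23752, payload = 340 bytes
Segment 3: SEQ = 24092, payload = 762 bytes
SEQ of segment 3 = 23562 + 190 + 340 = 24092

24092


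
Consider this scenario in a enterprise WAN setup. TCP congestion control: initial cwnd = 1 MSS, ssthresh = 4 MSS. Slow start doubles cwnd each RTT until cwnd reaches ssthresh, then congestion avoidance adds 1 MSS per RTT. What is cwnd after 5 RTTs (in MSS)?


RTT 0: cwnd = 1 MSS (initial)
RTT 1: cwnd = 2 MSS (slow start, doubled)
RTT 2: cwnd = 4 MSS (slow start, doubled)
RTT 3: cwnd = 5 MSS (congestion avoidance, +1)
RTT 4: cwnd = 6 MSS (congestion avoidance, +1)
RTT 5: cwnd = 7 MSS (congestion avoidance, +1)

7


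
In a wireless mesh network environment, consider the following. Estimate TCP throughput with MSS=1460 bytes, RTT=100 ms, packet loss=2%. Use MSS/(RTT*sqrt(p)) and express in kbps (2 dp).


Given: MSS = 1460 bytes, RTT = 100 ms, loss = 2%
RTT in seconds = 100 / 1000 = 0.1
Loss rate = 2% = 0.02
sqrt(loss) = sqrt(0.02) = 0.141421356237
Throughput (bytes/s) = 1460 / (0.1 * 0.141421356237) = 103237.5901
Throughput (kbps) = 103237.5901 * 8 / 1000 = 825.900720 -> 825.90 kbps (2 dp)

825.90


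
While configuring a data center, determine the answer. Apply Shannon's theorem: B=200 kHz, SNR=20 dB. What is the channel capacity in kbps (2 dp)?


Given: B = 200 kHz, SNR = 20 dB
SNR linear = 10^(20/10) = 100
1 + SNR = 101
log2(101) = 6.6582114828
C = 200 * 1000 * 6.6582114828 = 1331642.2966 bps
C = 1331.642297 kbps -> 1331.64 kbps (2 dp)

1331.64


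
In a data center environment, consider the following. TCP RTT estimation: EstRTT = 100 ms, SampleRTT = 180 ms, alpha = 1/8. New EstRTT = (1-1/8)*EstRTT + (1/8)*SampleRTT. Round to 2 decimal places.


Given: EstRTT = 100 ms, SampleRTT = 180 ms, alpha = 1/8
New EstRTT = (1 - alpha) * EstRTT + alpha * SampleRTT
(7/8) * 100 = 87.5
(1/8) * 180 = 22.5
New EstRTT = 87.5 + 22.5 = 110 ms -> 110.00 ms (2 dp)

110.00


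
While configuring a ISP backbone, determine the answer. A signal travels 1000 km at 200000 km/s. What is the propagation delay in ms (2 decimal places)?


Given: distance = 1000 km, speed = 200000 km/s
Delay = distance / speed = 1000 / 200000 seconds
Delay in ms = 1000 * 1000 / 200000
Delay = 5.0000 ms
Rounded to 2 dp = 5.00 ms

5.00


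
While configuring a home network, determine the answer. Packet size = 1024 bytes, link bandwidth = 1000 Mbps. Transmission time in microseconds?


Given: packet = 1024 bytes, bandwidth = 1000 Mbps
Packet in bits = 1024 * 8 = 8192 bits
Bandwidth = 1000 * 10^6 = 1000000000 bps
Time = 8192 / 1000000000 seconds
Time in us = 8192 * 10^6 / 1000000000 = 8.192

8.192


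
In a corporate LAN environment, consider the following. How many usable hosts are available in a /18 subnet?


Given: subnet mask /18
Host bits = 32 - 18 = 14
Total addresses = 2^14 = 16384
Usable hosts = 16384 - 2 (network + broadcast) = 16382

16382


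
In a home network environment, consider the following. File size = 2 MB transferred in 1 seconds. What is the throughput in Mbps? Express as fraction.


Given: file = 2 MB, time = 1 s
File in Mb = 2 * 8 = 16 Mb
Throughput = 16 / 1 Mbps
Throughput = 16 Mbps

16


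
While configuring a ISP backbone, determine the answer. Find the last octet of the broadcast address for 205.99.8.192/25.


Given: IP = 205.99.8.192, prefix = /25
Host bits = 32 - 25 = 7
Network last octet = 192 AND mask = 128
Host part size = 2^7 - 1 = 127
Broadcast last octet = 128 OR 127 = 255

255


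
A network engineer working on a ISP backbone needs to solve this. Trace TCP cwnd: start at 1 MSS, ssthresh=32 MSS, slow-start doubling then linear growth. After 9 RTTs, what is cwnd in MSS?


RTT 0: cwnd = 1 MSS (initial)
RTT 1: cwnd = 2 MSS (slow start, doubled)
RTT 2: cwnd = 4 MSS (slow start, doubled)
RTT 3: cwnd = 8 MSS (slow start, doubled)
RTT 4: cwnd = 16 MSS (slow start, doubled)
RTT 5: cwnd = 32 MSS (slow start, doubled)
RTT 6: cwnd = 33 MSS (congestion avoidance, +1)
RTT 7: cwnd = 34 MSS (congestion avoidance, +1)
RTT 8: cwnd = 35 MSS (congestion avoidance, +1)
RTT 9: cwnd = 36 MSS (congestion avoidance, +1)

36


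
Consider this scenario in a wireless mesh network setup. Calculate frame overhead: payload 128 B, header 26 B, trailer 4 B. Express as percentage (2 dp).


Given: payload = 128 B, header = 26 B, trailer = 4 B
Overhead bytes = header + trailer = 26 + 4 = 30
Total frame = payload + overhead = 128 + 30 = 158
Overhead % = 30 / 158 * 100 = 18.9873% -> 18.99% (2 dp)

18.99


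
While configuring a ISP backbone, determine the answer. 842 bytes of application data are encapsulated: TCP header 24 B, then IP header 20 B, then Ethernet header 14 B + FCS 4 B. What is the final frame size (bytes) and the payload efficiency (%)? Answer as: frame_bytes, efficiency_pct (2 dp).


TCP segment = 842 + 24 = 866 B
IP packet = 866 + 20 = 886 B
Ethernet frame = 886 + 14 + 4 = 904 B
Efficiency = app / frame = 842 / 904 = 0.931416 = 93.1416% -> 93.14% (2 dp)

904, 93.14


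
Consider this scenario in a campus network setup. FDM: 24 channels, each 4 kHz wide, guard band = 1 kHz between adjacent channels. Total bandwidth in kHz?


Given: 24 channels, 4 kHz each, guard = 1 kHz
Channel bandwidth = 24 * 4 = 96 kHz
Guard bands = 23 gaps * 1 kHz = 23 kHz
Total = 96 + 23 = 119 kHz

119


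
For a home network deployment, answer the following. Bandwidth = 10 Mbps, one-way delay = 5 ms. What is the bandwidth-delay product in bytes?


Given: bandwidth = 10 Mbps, delay = 5 ms
BDP in bits = 10 * 10^6 * 5 / 1000
BDP in bits = 50000
BDP in bytes = 50000 / 8 = 6250

6250


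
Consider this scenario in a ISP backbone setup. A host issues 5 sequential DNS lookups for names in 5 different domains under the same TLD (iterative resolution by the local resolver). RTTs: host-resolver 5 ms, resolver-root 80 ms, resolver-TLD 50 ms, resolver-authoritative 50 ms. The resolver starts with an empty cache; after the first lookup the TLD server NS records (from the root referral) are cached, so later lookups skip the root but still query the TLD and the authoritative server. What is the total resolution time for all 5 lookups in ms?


Lookup 1 (cold cache): local + root + TLD + auth = 5 + 80 + 50 + 50 = 185 ms
Lookups 2..5 (TLD NS cached -> skip root; new domain -> still ask TLD and auth): local + TLD + auth = 5 + 50 + 50 = 105 ms each
Remaining 4 lookups: 4 * 105 = 420 ms
Total = 185 + 420 = 605 ms

605


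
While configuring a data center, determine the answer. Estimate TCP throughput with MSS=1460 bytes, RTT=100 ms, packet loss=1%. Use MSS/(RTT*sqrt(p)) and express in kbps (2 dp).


Given: MSS = 1460 bytes, RTT = 100 ms, loss = 1%
RTT in seconds = 100 / 1000 = 0.1
Loss rate = 1% = 0.01
sqrt(loss) = sqrt(0.01) = 0.1
Throughput (bytes/s) = 1460 / (0.1 * 0.1) = 146000.0000
Throughput (kbps) = 146000.0000 * 8 / 1000 = 1168.000000 -> 1168.00 kbps (2 dp)

1168.00


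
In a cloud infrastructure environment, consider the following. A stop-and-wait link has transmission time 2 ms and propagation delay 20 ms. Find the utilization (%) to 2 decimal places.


Given: Ttrans = 2 ms, Tprop = 20 ms
RTT = 2 * Tprop = 2 * 20 = 40 ms
U = Ttrans / (Ttrans + RTT)
U = 2 / (2 + 40)
U = 2 / 42 = 0.047619
U% = 4.76%

4.76


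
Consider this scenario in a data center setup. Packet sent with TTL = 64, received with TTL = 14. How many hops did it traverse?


Given: initial TTL = 64, received TTL = 14
Hops = initial TTL - received TTL
Hops = 64 - 14 = 50

50


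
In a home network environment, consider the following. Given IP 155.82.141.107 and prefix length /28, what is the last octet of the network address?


Given: IP = 155.82.141.107, prefix = /28
Subnet mask = 255.255.255.240
Last octet of IP: 107
Last octet of mask: 240
Network last octet = 107 AND 240 = 96

96


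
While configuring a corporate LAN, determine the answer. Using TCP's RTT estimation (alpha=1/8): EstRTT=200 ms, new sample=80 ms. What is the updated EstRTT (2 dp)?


Given: EstRTT = 200 ms, SampleRTT = 80 ms, alpha = 1/8
New EstRTT = (1 - alpha) * EstRTT + alpha * SampleRTT
(7/8) * 200 = 175
(1/8) * 80 = 10
New EstRTT = 175 + 10 = 185 ms -> 185.00 ms (2 dp)

185.00


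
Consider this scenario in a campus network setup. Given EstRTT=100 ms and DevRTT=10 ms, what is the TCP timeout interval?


Given: EstRTT = 100 ms, DevRTT = 10 ms
Timeout = EstRTT + 4 * DevRTT
4 * DevRTT = 4 * 10 = 40
Timeout = 100 + 40 = 140 ms

140


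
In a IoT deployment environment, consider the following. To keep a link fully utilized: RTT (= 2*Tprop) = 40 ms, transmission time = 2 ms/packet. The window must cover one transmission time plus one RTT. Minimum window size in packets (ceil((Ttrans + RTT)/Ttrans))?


Given: Ttrans = 2 ms, RTT = 40 ms (= 2 * Tprop, Tprop = 20 ms)
Time until first ACK returns = Ttrans + RTT = 2 + 40 = 42 ms
Need W * Ttrans >= Ttrans + RTT  ->  W >= (Ttrans + RTT) / Ttrans
(Ttrans + RTT) / Ttrans = 42 / 2 = 21
W_min = ceil(21) = 21

21


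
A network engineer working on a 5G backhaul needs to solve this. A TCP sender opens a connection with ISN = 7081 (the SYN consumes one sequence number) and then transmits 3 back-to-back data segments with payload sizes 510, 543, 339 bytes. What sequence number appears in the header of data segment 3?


The SYN occupies sequence number ISN = 7081, so the first data byte is ISN + 1 = 7082.
SEQ of data segment i = (ISN + 1) + sum of payload sizes of segments 1..i-1.
Segment 1: SEQ = 7082, payload = 510 bytes
Segment 2: SEQ = 7592, payload = 543 bytes
Segment 3: SEQ = 8135, payload = 339 bytes
SEQ of segment 3 = 7082 + 510 + 543 = 8135

8135


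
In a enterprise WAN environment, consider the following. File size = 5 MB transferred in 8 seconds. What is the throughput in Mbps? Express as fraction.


Given: file = 5 MB, time = 8 s
File in Mb = 5 * 8 = 40 Mb
Throughput = 40 / 8 Mbps
Throughput = 5 Mbps

5


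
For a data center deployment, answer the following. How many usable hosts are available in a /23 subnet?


Given: subnet mask /23
Host bits = 32 - 23 = 9
Total addresses = 2^9 = 512
Usable hosts = 512 - 2 (network + broadcast) = 510

510


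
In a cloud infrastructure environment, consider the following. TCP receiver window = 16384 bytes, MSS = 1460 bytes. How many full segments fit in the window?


Given: RWND = 16384 bytes, MSS = 1460 bytes
Full segments = floor(RWND / MSS)
Full segments = floor(16384 / 1460)
Full segments = floor(11.2219) = 11

11


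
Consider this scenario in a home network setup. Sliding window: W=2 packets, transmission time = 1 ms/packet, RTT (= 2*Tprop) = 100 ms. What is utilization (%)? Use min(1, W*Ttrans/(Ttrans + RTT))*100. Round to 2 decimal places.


Given: W = 2, Ttrans = 1 ms, RTT = 100 ms (= 2 * Tprop, Tprop = 50 ms)
Cycle time = Ttrans + RTT = 1 + 100 = 101 ms (first packet sent until its ACK returns)
W * Ttrans = 2 * 1 = 2 ms of sending per cycle
W * Ttrans / (Ttrans + RTT) = 2 / 101 = 0.019802
U = min(1, 0.019802) = 0.019802
U% = 1.98%

1.98


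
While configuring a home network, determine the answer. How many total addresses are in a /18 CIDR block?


Given: CIDR prefix /18
Host bits = 32 - 18 = 14
Total addresses = 2^14 = 16384

16384


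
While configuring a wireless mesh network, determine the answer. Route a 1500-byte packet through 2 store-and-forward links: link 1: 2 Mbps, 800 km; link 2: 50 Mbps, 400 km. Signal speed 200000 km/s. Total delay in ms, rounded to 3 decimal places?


Packet = 1500 bytes = 12000 bits. Store-and-forward: sum (t_trans + t_prop) per link.
Link 1: t_trans = 12000/(2*10^6) s = 6.0000 ms; t_prop = 800/200000 s = 4.0000 ms; subtotal = 10.0000 ms
Link 2: t_trans = 12000/(50*10^6) s = 0.2400 ms; t_prop = 400/200000 s = 2.0000 ms; subtotal = 2.2400 ms
End-to-end = 10.0000 + 2.2400 = 12.2400 ms -> 12.240 ms (3 dp)

12.240


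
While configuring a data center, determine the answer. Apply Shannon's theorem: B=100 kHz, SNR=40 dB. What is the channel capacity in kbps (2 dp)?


Given: B = 100 kHz, SNR = 40 dB
SNR linear = 10^(40/10) = 10000
1 + SNR = 10001
log2(10001) = 13.2878566418
C = 100 * 1000 * 13.2878566418 = 1328785.6642 bps
C = 1328.785664 kbps -> 1328.79 kbps (2 dp)

1328.79


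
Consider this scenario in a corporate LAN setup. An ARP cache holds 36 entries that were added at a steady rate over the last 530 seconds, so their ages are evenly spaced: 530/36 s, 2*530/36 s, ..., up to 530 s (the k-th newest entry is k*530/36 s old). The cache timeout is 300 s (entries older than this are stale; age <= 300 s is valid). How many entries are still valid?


Ages are k * 530/36 s for k = 1..36 (spacing = 14.7222 s).
Entry k is valid iff k * 530/36 <= 300 iff k <= 36 * 300 / 530 = 20.3774
n_valid = floor(20.3774) = 20
(n_stale = 36 - 20 = 16)

20


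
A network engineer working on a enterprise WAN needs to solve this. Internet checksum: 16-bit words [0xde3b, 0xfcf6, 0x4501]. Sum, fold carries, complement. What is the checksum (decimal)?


Given words: [0xde3b, 0xfcf6, 0x4501]
Step 1: Sum all words
Raw sum = 56891 + 64758 + 17665 = 139314
Step 2: Fold carry: (8242 + 2) = 8244
One's complement = ~8244 & 0xFFFF = 57291

57291


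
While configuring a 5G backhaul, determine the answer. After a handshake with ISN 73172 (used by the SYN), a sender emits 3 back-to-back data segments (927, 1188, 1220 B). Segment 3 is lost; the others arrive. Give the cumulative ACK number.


SYN uses sequence number 73172; first data byte = ISN + 1 = 73173.
Segment 1: SEQ = 73173, len = 927 B, covers [73173, 74099]
Segment 2: SEQ = 74100, len = 1188 B, covers [74100, 75287]
Segment 3: SEQ = 75288, len = 1220 B, covers [75288, 76507] [LOST]
In-order data received: bytes [73173, 75287] (segments 1..2).
Segment 3 missing -> gap begins at byte 75288.
Cumulative ACK = next expected in-order byte = 73173 + 927 + 1188 = 75288

75288


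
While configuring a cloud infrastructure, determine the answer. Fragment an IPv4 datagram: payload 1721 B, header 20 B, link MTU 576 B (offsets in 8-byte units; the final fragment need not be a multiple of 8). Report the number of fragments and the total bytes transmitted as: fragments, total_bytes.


Max data per non-final fragment = floor((MTU - header)/8)*8 = floor((576 - 20)/8)*8 = floor(556/8)*8 = 552 B
Final fragment needs no 8-byte alignment: it can carry up to MTU - header = 556 B
Non-final fragments needed = ceil((payload - 556) / 552) = ceil(1165/552) = ceil(2.1105) = 3
Number of fragments = 3 + 1 = 4
Fragment sizes (data): 3 * 552 B + 65 B (last, 65 <= 556 OK)
Total bytes sent = payload + n_frags * header = 1721 + 4*20 = 1721 + 80 = 1801 B

4, 1801


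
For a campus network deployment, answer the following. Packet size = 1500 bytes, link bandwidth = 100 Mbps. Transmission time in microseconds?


Given: packet = 1500 bytes, bandwidth = 100 Mbps
Packet in bits = 1500 * 8 = 12000 bits
Bandwidth = 100 * 10^6 = 100000000 bps
Time = 12000 / 100000000 seconds
Time in us = 12000 * 10^6 / 100000000 = 120

120


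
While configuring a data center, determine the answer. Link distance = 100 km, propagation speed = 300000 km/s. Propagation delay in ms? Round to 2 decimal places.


Given: distance = 100 km, speed = 300000 km/s
Delay = distance / speed = 100 / 300000 seconds
Delay in ms = 100 * 1000 / 300000
Delay = 0.3333 ms
Rounded to 2 dp = 0.33 ms

0.33


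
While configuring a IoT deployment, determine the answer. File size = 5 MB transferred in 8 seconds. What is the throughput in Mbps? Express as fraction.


Given: file = 5 MB, time = 8 s
File in Mb = 5 * 8 = 40 Mb
Throughput = 40 / 8 Mbps
Throughput = 5 Mbps

5


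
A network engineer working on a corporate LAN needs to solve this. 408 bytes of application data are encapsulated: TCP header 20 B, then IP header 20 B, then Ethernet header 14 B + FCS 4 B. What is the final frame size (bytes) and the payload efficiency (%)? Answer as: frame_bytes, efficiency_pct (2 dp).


TCP segment = 408 + 20 = 428 B
IP packet = 428 + 20 = 448 B
Ethernet frame = 448 + 14 + 4 = 466 B
Efficiency = app / frame = 408 / 466 = 0.875536 = 87.5536% -> 87.55% (2 dp)

466, 87.55


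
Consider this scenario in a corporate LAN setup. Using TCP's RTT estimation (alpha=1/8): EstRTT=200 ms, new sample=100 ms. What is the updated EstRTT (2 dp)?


Given: EstRTT = 200 ms, SampleRTT = 100 ms, alpha = 1/8
New EstRTT = (1 - alpha) * EstRTT + alpha * SampleRTT
(7/8) * 200 = 175
(1/8) * 100 = 12.5
New EstRTT = 175 + 12.5 = 187.5 ms -> 187.50 ms (2 dp)

187.50


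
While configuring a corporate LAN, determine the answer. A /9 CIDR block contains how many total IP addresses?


Given: CIDR prefix /9
Host bits = 32 - 9 = 23
Total addresses = 2^23 = 8388608

8388608


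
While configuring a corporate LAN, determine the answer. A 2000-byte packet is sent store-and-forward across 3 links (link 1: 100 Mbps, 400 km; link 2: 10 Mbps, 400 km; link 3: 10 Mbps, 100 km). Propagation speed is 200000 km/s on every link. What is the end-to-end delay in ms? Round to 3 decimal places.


Packet = 2000 bytes = 16000 bits. Store-and-forward: sum (t_trans + t_prop) per link.
Link 1: t_trans = 16000/(100*10^6) s = 0.1600 ms; t_prop = 400/200000 s = 2.0000 ms; subtotal = 2.1600 ms
Link 2: t_trans = 16000/(10*10^6) s = 1.6000 ms; t_prop = 400/200000 s = 2.0000 ms; subtotal = 3.6000 ms
Link 3: t_trans = 16000/(10*10^6) s = 1.6000 ms; t_prop = 100/200000 s = 0.5000 ms; subtotal = 2.1000 ms
End-to-end = 2.1600 + 3.6000 + 2.1000 = 7.8600 ms -> 7.860 ms (3 dp)

7.860


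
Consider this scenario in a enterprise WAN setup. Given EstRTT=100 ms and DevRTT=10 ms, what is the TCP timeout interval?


Given: EstRTT = 100 ms, DevRTT = 10 ms
Timeout = EstRTT + 4 * DevRTT
4 * DevRTT = 4 * 10 = 40
Timeout = 100 + 40 = 140 ms

140


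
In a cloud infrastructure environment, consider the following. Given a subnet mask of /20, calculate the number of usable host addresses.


Given: subnet mask /20
Host bits = 32 - 20 = 12
Total addresses = 2^12 = 4096
Usable hosts = 4096 - 2 (network + broadcast) = 4094

4094


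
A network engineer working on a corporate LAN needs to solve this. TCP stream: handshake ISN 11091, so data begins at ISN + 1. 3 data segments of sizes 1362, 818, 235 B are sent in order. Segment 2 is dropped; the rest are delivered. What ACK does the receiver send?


SYN uses sequence number 11091; first data byte = ISN + 1 = 11092.
Segment 1: SEQ = 11092, len = 1362 B, covers [11092, 12453]
Segment 2: SEQ = 12454, len = 818 B, covers [12454, 13271] [LOST]
Segment 3: SEQ = 13272, len = 235 B, covers [13272, 13506]
In-order data received: bytes [11092, 12453] (segments 1..1).
Segment 2 missing -> gap begins at byte 12454; later segments buffered out of order.
Cumulative ACK = next expected in-order byte = 11092 + 1362 = 12454

12454


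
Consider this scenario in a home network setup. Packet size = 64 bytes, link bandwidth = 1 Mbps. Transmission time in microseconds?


Given: packet = 64 bytes, bandwidth = 1 Mbps
Packet in bits = 64 * 8 = 512 bits
Bandwidth = 1 * 10^6 = 1000000 bps
Time = 512 / 1000000 seconds
Time in us = 512 * 10^6 / 1000000 = 512

512


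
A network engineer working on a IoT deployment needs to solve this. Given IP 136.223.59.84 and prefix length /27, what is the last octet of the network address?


Given: IP = 136.223.59.84, prefix = /27
Subnet mask = 255.255.255.224
Last octet of IP: 84
Last octet of mask: 224
Network last octet = 84 AND 224 = 64

64


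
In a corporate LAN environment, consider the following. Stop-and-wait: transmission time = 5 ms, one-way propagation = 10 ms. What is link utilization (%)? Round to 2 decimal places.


Given: Ttrans = 5 ms, Tprop = 10 ms
RTT = 2 * Tprop = 2 * 10 = 20 ms
U = Ttrans / (Ttrans + RTT)
U = 5 / (5 + 20)
U = 5 / 25 = 0.2
U% = 20.00%

20.00


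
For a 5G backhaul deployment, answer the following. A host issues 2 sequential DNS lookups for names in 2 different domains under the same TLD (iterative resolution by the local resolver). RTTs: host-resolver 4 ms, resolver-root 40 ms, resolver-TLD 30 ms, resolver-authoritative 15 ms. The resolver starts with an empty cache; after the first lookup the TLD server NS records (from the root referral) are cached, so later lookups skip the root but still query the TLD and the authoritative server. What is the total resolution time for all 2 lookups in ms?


Lookup 1 (cold cache): local + root + TLD + auth = 4 + 40 + 30 + 15 = 89 ms
Lookups 2..2 (TLD NS cached -> skip root; new domain -> still ask TLD and auth): local + TLD + auth = 4 + 30 + 15 = 49 ms each
Remaining 1 lookups: 1 * 49 = 49 ms
Total = 89 + 49 = 138 ms

138


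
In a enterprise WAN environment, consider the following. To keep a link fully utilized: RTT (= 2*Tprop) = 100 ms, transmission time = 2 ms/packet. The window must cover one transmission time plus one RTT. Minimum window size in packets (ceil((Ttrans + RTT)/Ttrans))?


Given: Ttrans = 2 ms, RTT = 100 ms (= 2 * Tprop, Tprop = 50 ms)
Time until first ACK returns = Ttrans + RTT = 2 + 100 = 102 ms
Need W * Ttrans >= Ttrans + RTT  ->  W >= (Ttrans + RTT) / Ttrans
(Ttrans + RTT) / Ttrans = 102 / 2 = 51
W_min = ceil(51) = 51

51


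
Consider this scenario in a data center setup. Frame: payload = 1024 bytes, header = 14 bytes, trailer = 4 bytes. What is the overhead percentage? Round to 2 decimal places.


Given: payload = 1024 B, header = 14 B, trailer = 4 B
Overhead bytes = header + trailer = 14 + 4 = 18
Total frame = payload + overhead = 1024 + 18 = 1042
Overhead % = 18 / 1042 * 100 = 1.7274% -> 1.73% (2 dp)

1.73


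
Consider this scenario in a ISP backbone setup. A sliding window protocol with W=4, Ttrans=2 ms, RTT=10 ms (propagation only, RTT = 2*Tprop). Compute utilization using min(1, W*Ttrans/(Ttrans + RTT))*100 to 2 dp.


Given: W = 4, Ttrans = 2 ms, RTT = 10 ms (= 2 * Tprop, Tprop = 5 ms)
Cycle time = Ttrans + RTT = 2 + 10 = 12 ms (first packet sent until its ACK returns)
W * Ttrans = 4 * 2 = 8 ms of sending per cycle
W * Ttrans / (Ttrans + RTT) = 8 / 12 = 0.666667
U = min(1, 0.666667) = 0.666667
U% = 66.67%

66.67


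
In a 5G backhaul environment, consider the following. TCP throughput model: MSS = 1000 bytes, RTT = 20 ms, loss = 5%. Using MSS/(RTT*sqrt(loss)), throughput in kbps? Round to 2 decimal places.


Given: MSS = 1000 bytes, RTT = 20 ms, loss = 5%
RTT in seconds = 20 / 1000 = 0.02
Loss rate = 5% = 0.05
sqrt(loss) = sqrt(0.05) = 0.223606797750
Throughput (bytes/s) = 1000 / (0.02 * 0.223606797750) = 223606.7977
Throughput (kbps) = 223606.7977 * 8 / 1000 = 1788.854382 -> 1788.85 kbps (2 dp)

1788.85


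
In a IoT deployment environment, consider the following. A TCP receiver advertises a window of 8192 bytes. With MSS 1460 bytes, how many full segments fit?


Given: RWND = 8192 bytes, MSS = 1460 bytes
Full segments = floor(RWND / MSS)
Full segments = floor(8192 / 1460)
Full segments = floor(5.611) = 5

5


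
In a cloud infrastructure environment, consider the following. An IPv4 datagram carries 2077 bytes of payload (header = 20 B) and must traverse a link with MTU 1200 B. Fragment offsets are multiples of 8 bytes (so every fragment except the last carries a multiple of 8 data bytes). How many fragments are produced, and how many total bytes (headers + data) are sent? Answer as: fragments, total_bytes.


Max data per non-final fragment = floor((MTU - header)/8)*8 = floor((1200 - 20)/8)*8 = floor(1180/8)*8 = 1176 B
Final fragment needs no 8-byte alignment: it can carry up to MTU - header = 1180 B
Non-final fragments needed = ceil((payload - 1180) / 1176) = ceil(897/1176) = ceil(0.7628) = 1
Number of fragments = 1 + 1 = 2
Fragment sizes (data): 1 * 1176 B + 901 B (last, 901 <= 1180 OK)
Total bytes sent = payload + n_frags * header = 2077 + 2*20 = 2077 + 40 = 2117 B

2, 2117
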